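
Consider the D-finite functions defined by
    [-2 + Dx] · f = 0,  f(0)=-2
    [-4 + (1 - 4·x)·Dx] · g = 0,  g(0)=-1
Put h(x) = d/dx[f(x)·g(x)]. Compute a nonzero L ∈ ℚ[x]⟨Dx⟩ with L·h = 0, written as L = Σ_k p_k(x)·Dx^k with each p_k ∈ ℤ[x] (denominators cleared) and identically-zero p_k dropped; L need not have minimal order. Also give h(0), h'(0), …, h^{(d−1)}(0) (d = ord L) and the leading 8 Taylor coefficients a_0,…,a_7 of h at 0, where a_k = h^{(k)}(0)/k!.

L = (26 - 48·x + 32·x^2) + (-3 + 16·x - 16·x^2)·Dx  (order 1).
h: a_k = 12, 104, 632, 3376, 50648/3, 1215568/15, 5672656/15, 544575008/315, …
ICs: h(0) = 12.

f: a_k = -2, -4, -4, -8/3, -4/3, -8/15, -8/45, -16/315, …
g: a_k = -1, -4, -16, -64, -256, -1024, -4096, -16384, …
h₀=f·g: eliminate ⇒ L₀, order ≤ 1·1.
h₀' ⇒ L via d/dx closure of L₀.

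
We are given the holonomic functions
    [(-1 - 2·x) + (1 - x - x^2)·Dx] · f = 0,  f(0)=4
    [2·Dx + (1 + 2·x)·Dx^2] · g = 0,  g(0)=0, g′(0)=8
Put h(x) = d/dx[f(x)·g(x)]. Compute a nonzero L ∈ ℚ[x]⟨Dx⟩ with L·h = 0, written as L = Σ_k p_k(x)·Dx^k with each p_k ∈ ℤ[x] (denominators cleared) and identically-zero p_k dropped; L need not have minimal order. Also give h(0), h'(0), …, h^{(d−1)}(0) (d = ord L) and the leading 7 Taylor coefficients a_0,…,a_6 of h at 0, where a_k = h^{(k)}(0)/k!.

L = (14 + 36·x + 36·x^2) + (1 + 16·x + 42·x^2 + 28·x^3)·Dx + (-1 - 3·x + x^2 + 8·x^3 + 4·x^4)·Dx^2  (order 2).
h: a_k = 32, 0, 224, 128/3, 2816/3, 832/5, 53344/15, …
ICs: h(0) = 32, h′(0) = 0.

f: a_k = 4, 4, 8, 12, 20, 32, 52, …
g: a_k = 0, 8, -8, 32/3, -16, 128/5, -128/3, …
h₀=f·g: eliminate ⇒ L₀, order ≤ 1·2.
h=h₀': d/dx-closure on L₀ ⇒ L.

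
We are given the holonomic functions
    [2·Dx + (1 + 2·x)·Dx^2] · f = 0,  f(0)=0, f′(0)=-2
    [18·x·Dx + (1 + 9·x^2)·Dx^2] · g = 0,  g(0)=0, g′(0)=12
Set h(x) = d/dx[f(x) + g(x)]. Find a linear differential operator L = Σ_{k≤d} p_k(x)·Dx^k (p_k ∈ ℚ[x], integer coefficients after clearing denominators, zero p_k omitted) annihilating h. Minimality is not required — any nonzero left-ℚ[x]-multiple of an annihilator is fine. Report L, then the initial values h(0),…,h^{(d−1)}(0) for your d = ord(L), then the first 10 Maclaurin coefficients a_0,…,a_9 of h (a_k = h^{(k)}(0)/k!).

f: a_k = 0, -2, 2, -8/3, 4, -32/5, 32/3, -128/7, 32, -512/9, …
g: a_k = 0, 12, 0, -36, 0, 972/5, 0, -8748/7, 0, 8748, …
f+g: L₀ = lclm(L_f,L_g), ord ≤ 2+2.
Differentiate: ansatz ord ≤ ord L₀ ⇒ L.
L = (-18 - 108·x + 486·x^2 + 324·x^3) + (-13 - 36·x + 135·x^2 + 972·x^3 + 648·x^4)·Dx + (-1 + 7·x + 18·x^2 + 81·x^3 + 243·x^4 + 162·x^5)·Dx^2  (order 2).
h: a_k = 10, 4, -116, 16, 940, 64, -8876, 256, 78220, 1024, …
ICs: h(0) = 10, h′(0) = 4.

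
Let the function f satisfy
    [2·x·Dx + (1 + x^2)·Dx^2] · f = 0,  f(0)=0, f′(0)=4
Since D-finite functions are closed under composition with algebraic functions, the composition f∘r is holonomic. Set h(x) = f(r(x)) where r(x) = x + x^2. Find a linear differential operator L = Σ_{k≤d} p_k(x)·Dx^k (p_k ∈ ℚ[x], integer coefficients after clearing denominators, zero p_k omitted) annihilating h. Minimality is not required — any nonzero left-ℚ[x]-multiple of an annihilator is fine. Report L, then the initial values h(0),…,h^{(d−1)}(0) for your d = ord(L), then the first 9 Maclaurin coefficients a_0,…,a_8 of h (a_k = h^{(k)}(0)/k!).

f: a_k = 0, 4, 0, -4/3, 0, 4/5, 0, -4/7, 0, …
h₀=f(r): pull back L_f along r ⇒ L₀.
L = (-2 + 2·x + 8·x^2 + 12·x^3 + 6·x^4)·Dx + (1 + 2·x + x^2 + 4·x^3 + 5·x^4 + 2·x^5)·Dx^2  (order 2).
h: a_k = 0, 4, 4, -4/3, -4, -16/5, 8/3, 52/7, 4, …
ICs: h(0) = 0, h′(0) = 4.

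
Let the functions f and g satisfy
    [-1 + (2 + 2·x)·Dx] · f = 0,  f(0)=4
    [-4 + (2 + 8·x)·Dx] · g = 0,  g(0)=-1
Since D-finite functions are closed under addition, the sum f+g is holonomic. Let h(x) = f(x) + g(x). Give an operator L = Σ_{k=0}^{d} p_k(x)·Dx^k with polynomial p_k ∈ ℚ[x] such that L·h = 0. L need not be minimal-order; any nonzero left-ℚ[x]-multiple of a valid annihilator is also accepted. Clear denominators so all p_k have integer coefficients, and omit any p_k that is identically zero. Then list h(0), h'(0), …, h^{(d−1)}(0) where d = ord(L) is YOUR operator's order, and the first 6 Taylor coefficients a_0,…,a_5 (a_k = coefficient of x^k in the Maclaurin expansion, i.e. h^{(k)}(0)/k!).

f: a_k = 4, 2, -1/2, 1/4, -5/32, 7/64, …
g: a_k = -1, -2, 2, -4, 10, -28, …
h₀=f+g: left-lcm gives L₀, ord ≤ 2.
L = -2 + (5 + 8·x)·Dx + (2 + 10·x + 8·x^2)·Dx^2  (order 2).
h: a_k = 3, 0, 3/2, -15/4, 315/32, -1785/64, …
ICs: h(0) = 3, h′(0) = 0.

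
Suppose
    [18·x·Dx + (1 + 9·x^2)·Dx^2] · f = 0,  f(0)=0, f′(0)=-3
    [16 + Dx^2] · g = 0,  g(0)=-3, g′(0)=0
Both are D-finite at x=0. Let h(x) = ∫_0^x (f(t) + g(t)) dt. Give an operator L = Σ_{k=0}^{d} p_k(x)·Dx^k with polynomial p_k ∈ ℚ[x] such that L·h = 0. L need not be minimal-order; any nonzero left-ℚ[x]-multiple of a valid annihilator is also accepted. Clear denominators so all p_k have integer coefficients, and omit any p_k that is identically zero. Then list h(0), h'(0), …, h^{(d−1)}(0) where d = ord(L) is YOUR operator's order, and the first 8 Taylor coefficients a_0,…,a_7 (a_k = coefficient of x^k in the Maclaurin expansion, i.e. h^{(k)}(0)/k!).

L = (-13248·x + 181440·x^3 + 186624·x^5)·Dx^2 + (-16 + 6048·x^2 + 66096·x^4 + 93312·x^6)·Dx^3 + (-828·x + 11340·x^3 + 11664·x^5)·Dx^4 + (-1 + 378·x^2 + 4131·x^4 + 5832·x^6)·Dx^5  (order 5).
h: a_k = 0, -3, -3/2, 8, 9/4, -32/5, -81/10, 256/105, …
ICs: h(0) = 0, h′(0) = -3, h′′(0) = -3, h′′′(0) = 48, h′′′′(0) = 54.

f: a_k = 0, -3, 0, 9, 0, -243/5, 0, 2187/7, …
g: a_k = -3, 0, 24, 0, -32, 0, 256/15, 0, …
Weyl lclm of L_f,L_g ⇒ L₀ (ord ≤ 4).
h=∫₀ˣh₀: take L = L₀·Dx.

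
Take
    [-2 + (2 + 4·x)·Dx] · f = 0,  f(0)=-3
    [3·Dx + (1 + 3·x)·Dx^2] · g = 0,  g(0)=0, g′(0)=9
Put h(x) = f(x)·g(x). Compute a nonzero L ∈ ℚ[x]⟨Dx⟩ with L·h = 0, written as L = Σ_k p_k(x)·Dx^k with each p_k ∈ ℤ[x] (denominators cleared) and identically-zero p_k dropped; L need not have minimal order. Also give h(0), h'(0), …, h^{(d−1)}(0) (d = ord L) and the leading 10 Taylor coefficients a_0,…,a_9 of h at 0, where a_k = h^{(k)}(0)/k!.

L = 3·x + (1 + 2·x)·Dx + (1 + 7·x + 16·x^2 + 12·x^3)·Dx^2  (order 2).
h: a_k = 0, -27, 27/2, -27, 135/2, -7101/40, 38043/80, -360369/280, 491427/140, -8633871/896, …
ICs: h(0) = 0, h′(0) = -27.

f: a_k = -3, -3, 3/2, -3/2, 15/8, -21/8, 63/16, -99/16, 1287/128, -2145/128, …
g: a_k = 0, 9, -27/2, 27, -243/4, 729/5, -729/2, 6561/7, -19683/8, 6561, …
Product ⇒ symmetric product L₀, ord ≤ 2.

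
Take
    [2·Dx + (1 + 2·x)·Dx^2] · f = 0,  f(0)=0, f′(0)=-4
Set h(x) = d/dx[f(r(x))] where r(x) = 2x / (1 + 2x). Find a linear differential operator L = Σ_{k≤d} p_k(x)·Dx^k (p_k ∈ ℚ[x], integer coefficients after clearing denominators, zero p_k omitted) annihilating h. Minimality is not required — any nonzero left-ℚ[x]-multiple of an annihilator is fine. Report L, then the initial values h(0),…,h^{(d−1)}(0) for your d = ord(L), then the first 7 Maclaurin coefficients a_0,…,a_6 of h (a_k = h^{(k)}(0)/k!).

L = (8 + 24·x) + (1 + 8·x + 12·x^2)·Dx  (order 1).
h: a_k = -8, 64, -416, 2560, -15488, 93184, -559616, …
ICs: h(0) = -8.

f: a_k = 0, -4, 4, -16/3, 8, -64/5, 64/3, …
f∘r: x↦r, Dx↦Dx/r' in L_f ⇒ L₀.
Derive L from L₀ (diff closure).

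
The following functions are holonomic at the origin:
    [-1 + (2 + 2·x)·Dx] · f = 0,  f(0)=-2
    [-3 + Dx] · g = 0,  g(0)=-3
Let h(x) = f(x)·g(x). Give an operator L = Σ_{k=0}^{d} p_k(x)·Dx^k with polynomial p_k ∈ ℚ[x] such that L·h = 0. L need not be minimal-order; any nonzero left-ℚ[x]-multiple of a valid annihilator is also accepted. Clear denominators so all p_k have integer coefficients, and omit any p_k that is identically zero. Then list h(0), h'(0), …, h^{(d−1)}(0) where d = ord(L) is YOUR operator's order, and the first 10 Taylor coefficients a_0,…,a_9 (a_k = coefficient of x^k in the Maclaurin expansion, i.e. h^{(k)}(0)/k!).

L = (-7 - 6·x) + (2 + 2·x)·Dx  (order 1).
h: a_k = 6, 21, 141/4, 309/8, 2001/64, 12831/640, 27189/2560, 171999/35840, 154269/81920, 754773/1146880, …
ICs: h(0) = 6.

f: a_k = -2, -1, 1/4, -1/8, 5/64, -7/128, 21/512, -33/1024, 429/16384, -715/32768, …
g: a_k = -3, -9, -27/2, -27/2, -81/8, -243/40, -243/80, -729/560, -2187/4480, -729/4480, …
f·g: L₀ = L_f ⊗_s L_g, ord ≤ 1·1.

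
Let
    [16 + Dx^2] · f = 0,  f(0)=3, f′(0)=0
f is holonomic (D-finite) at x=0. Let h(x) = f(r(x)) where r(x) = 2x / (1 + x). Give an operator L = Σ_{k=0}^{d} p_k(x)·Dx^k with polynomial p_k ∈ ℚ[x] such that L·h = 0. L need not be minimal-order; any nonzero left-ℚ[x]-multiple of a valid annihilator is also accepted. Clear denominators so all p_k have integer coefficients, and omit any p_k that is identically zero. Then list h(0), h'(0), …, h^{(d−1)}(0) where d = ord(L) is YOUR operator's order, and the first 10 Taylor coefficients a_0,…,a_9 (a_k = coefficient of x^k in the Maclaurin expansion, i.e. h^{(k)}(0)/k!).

f: a_k = 3, 0, -24, 0, 32, 0, -256/15, 0, 512/105, 0, …
Substitute x→r, Dx→(1/r')Dx; clear ⇒ L₀.
L = 64 + (2 + 6·x + 6·x^2 + 2·x^3)·Dx + (1 + 4·x + 6·x^2 + 4·x^3 + x^4)·Dx^2  (order 2).
h: a_k = 3, 0, -96, 192, 224, -1664, 53216/15, -15552/5, -466336/105, 2444032/105, …
ICs: h(0) = 3, h′(0) = 0.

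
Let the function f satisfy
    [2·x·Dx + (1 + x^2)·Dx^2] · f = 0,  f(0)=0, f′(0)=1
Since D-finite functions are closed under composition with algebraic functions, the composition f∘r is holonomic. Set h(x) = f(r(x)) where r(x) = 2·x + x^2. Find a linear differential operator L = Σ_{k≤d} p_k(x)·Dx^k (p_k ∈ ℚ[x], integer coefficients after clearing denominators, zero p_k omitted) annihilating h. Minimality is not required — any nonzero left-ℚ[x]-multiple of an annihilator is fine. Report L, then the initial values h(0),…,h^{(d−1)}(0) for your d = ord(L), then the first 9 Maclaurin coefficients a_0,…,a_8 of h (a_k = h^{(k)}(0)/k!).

L = (-1 + 8·x + 16·x^2 + 12·x^3 + 3·x^4)·Dx + (1 + x + 4·x^2 + 8·x^3 + 5·x^4 + x^5)·Dx^2  (order 2).
h: a_k = 0, 2, 1, -8/3, -4, 22/5, 47/3, -16/7, -56, …
ICs: h(0) = 0, h′(0) = 2.

f: a_k = 0, 1, 0, -1/3, 0, 1/5, 0, -1/7, 0, …
Change of var in L_f (x↦r) gives L₀.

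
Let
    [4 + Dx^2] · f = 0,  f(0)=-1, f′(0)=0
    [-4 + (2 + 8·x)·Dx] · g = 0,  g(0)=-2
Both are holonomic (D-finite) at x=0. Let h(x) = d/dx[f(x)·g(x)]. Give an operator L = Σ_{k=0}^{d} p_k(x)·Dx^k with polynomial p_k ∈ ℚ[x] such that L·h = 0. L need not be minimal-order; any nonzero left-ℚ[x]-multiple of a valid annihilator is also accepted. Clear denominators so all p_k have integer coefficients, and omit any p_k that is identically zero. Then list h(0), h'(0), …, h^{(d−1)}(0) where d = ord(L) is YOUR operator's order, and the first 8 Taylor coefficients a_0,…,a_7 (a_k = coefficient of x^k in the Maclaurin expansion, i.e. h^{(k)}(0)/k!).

f: a_k = -1, 0, 2, 0, -2/3, 0, 4/45, 0, …
g: a_k = -2, -4, 4, -8, 20, -56, 168, -528, …
Product ⇒ symmetric product L₀, ord ≤ 2.
Differentiate: ansatz ord ≤ ord L₀ ⇒ L.
L = (8 + 96·x + 256·x^2 + 256·x^3 + 256·x^4) + (2 - 48·x^2 - 64·x^3)·Dx + (1 + 10·x + 36·x^2 + 64·x^3 + 64·x^4)·Dx^2  (order 2).
h: a_k = 4, -16, 0, -128/3, 640/3, -11776/15, 132608/45, -3510272/315, …
ICs: h(0) = 4, h′(0) = -16.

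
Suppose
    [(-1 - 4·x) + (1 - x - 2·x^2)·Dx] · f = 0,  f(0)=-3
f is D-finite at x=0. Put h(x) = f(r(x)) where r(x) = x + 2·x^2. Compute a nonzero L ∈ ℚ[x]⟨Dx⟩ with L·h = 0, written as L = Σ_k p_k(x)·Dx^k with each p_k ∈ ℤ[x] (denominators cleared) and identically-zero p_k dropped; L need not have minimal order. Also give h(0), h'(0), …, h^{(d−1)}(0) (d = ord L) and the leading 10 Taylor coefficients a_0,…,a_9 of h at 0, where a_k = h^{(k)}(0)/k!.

f: a_k = -3, -3, -9, -15, -33, -63, -129, -255, -513, -1023, …
Change of var in L_f (x↦r) gives L₀.
L = (1 + 8·x + 24·x^2 + 32·x^3) + (-1 + x + 4·x^2 + 8·x^3 + 8·x^4)·Dx  (order 1).
h: a_k = -3, -3, -15, -51, -159, -507, -1671, -5379, -17391, -56331, …
ICs: h(0) = -3.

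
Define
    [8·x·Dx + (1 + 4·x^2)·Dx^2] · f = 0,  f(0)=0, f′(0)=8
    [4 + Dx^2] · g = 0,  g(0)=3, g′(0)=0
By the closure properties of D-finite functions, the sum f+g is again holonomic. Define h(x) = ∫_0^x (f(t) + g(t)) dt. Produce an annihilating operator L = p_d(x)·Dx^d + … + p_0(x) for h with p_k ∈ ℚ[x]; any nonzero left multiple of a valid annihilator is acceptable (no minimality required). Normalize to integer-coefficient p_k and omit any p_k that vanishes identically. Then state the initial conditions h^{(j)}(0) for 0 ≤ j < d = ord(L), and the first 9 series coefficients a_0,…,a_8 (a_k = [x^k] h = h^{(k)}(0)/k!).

f: a_k = 0, 8, 0, -32/3, 0, 128/5, 0, -512/7, 0, …
g: a_k = 3, 0, -6, 0, 2, 0, -4/15, 0, 2/105, …
L₀ := lclm(L_f,L_g); ord L₀ ≤ 2+2.
Integrate: L := L₀·Dx.
L = (-352·x + 1792·x^3 + 512·x^5)·Dx^2 + (-4 + 112·x^2 + 576·x^4 + 256·x^6)·Dx^3 + (-88·x + 448·x^3 + 128·x^5)·Dx^4 + (-1 + 28·x^2 + 144·x^4 + 64·x^6)·Dx^5  (order 5).
h: a_k = 0, 3, 4, -2, -8/3, 2/5, 64/15, -4/105, -64/7, …
ICs: h(0) = 0, h′(0) = 3, h′′(0) = 8, h′′′(0) = -12, h′′′′(0) = -64.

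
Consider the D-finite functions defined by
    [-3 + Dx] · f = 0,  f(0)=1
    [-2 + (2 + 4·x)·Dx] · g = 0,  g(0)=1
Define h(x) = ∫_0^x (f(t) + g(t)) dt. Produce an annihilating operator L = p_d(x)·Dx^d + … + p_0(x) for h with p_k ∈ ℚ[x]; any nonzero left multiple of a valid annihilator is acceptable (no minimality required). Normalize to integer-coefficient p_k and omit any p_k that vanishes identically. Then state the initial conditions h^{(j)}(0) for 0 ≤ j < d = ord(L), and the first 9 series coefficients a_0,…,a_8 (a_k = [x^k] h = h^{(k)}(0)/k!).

L = (12 + 18·x)·Dx + (-10 - 36·x - 36·x^2)·Dx^2 + (2 + 10·x + 12·x^2)·Dx^3  (order 3).
h: a_k = 0, 2, 2, 4/3, 5/4, 11/20, 29/60, -3/70, 699/2240, …
ICs: h(0) = 0, h′(0) = 2, h′′(0) = 4.

f: a_k = 1, 3, 9/2, 9/2, 27/8, 81/40, 81/80, 243/560, 729/4480, …
g: a_k = 1, 1, -1/2, 1/2, -5/8, 7/8, -21/16, 33/16, -429/128, …
Sum ⇒ L₀ = lclm(L_f,L_g) in ℚ(x)⟨Dx⟩.
h=∫₀ˣh₀: take L = L₀·Dx.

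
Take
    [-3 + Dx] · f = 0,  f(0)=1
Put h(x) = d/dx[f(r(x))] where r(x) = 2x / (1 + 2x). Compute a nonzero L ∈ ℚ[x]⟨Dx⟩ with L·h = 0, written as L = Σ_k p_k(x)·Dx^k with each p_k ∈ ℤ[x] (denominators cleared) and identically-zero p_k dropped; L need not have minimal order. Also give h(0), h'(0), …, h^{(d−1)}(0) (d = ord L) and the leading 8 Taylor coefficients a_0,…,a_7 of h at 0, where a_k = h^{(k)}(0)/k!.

f: a_k = 1, 3, 9/2, 9/2, 27/8, 81/40, 81/80, 243/560, …
f∘r: x↦r, Dx↦Dx/r' in L_f ⇒ L₀.
Derive L from L₀ (diff closure).
L = (2 - 8·x) + (-1 - 4·x - 4·x^2)·Dx  (order 1).
h: a_k = 6, 12, -36, 24, 84, -1656/5, 3288/5, -25968/35, …
ICs: h(0) = 6.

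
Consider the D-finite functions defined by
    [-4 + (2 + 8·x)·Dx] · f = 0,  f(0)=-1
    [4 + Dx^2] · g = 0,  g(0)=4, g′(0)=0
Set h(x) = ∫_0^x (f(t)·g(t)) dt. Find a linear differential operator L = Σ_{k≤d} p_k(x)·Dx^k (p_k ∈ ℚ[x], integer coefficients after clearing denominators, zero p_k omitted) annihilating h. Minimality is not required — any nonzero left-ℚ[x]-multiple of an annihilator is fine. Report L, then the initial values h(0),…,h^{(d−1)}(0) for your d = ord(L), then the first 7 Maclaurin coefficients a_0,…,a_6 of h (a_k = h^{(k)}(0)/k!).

L = (16 + 32·x + 64·x^2)·Dx + (-4 - 16·x)·Dx^2 + (1 + 8·x + 16·x^2)·Dx^3  (order 3).
h: a_k = 0, -4, -4, 16/3, 0, 64/15, -128/9, …
ICs: h(0) = 0, h′(0) = -4, h′′(0) = -8.

f: a_k = -1, -2, 2, -4, 10, -28, 84, …
g: a_k = 4, 0, -8, 0, 8/3, 0, -16/45, …
f·g: L₀ = L_f ⊗_s L_g, ord ≤ 1·2.
∫: right-multiply L₀ by Dx.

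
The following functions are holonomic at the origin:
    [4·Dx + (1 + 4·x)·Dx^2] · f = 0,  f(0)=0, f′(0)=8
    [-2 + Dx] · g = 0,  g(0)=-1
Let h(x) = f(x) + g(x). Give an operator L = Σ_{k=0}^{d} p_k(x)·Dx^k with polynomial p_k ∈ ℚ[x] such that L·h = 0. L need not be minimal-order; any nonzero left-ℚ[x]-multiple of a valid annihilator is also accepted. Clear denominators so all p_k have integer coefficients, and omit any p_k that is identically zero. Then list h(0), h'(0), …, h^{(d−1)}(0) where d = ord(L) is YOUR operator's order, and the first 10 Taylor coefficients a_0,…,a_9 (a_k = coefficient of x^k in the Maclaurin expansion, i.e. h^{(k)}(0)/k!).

L = (-40 - 32·x)·Dx + (14 - 16·x - 32·x^2)·Dx^2 + (3 + 16·x + 16·x^2)·Dx^3  (order 3).
h: a_k = -1, 6, -18, 124/3, -386/3, 1228/3, -61444/45, 1474552/315, -5160962/315, 165150716/2835, …
ICs: h(0) = -1, h′(0) = 6, h′′(0) = -36.

f: a_k = 0, 8, -16, 128/3, -128, 2048/5, -4096/3, 32768/7, -16384, 524288/9, …
g: a_k = -1, -2, -2, -4/3, -2/3, -4/15, -4/45, -8/315, -2/315, -4/2835, …
Weyl lclm of L_f,L_g ⇒ L₀ (ord ≤ 3).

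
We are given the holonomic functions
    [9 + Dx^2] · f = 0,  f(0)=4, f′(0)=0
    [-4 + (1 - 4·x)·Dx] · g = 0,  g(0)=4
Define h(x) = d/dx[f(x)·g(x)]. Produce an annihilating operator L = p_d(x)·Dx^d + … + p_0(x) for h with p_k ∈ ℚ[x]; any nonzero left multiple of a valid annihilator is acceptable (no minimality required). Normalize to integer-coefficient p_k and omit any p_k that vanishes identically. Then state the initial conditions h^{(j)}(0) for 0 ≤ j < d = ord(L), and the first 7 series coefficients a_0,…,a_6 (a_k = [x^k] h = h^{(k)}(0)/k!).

L = (-23 - 72·x + 144·x^2) + (-8 + 32·x)·Dx + (1 - 8·x + 16·x^2)·Dx^2  (order 2).
h: a_k = 64, 368, 2208, 11992, 59960, 1438554/5, 6713252/5, …
ICs: h(0) = 64, h′(0) = 368.

f: a_k = 4, 0, -18, 0, 27/2, 0, -81/20, …
g: a_k = 4, 16, 64, 256, 1024, 4096, 16384, …
Product ⇒ symmetric product L₀, ord ≤ 2.
h₀' ⇒ L via d/dx closure of L₀.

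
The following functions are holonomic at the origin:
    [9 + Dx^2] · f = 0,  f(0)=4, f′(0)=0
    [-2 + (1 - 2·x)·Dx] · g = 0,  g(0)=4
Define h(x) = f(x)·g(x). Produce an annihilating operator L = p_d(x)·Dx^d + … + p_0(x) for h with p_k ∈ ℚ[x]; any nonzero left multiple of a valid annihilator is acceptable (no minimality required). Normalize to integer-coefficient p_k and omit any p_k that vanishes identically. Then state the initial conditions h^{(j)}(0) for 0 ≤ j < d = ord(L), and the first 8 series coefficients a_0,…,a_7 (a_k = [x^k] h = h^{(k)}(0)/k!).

f: a_k = 4, 0, -18, 0, 27/2, 0, -81/20, 0, …
g: a_k = 4, 8, 16, 32, 64, 128, 256, 512, …
Sym-product of L_f,L_g gives L₀ (≤ ord 2).
L = (-9 + 18·x) + 4·Dx + (-1 + 2·x)·Dx^2  (order 2).
h: a_k = 16, 32, -8, -16, 22, 44, 359/5, 718/5, …
ICs: h(0) = 16, h′(0) = 32.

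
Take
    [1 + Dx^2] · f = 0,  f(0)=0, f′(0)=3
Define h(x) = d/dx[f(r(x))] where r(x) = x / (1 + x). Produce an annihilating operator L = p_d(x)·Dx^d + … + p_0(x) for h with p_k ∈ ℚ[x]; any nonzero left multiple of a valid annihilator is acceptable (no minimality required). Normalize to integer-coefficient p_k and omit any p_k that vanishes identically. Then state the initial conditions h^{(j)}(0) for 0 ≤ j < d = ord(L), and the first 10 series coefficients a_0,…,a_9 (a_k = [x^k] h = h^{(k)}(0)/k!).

f: a_k = 0, 3, 0, -1/2, 0, 1/40, 0, -1/1680, 0, 1/120960, …
Substitute x→r, Dx→(1/r')Dx; clear ⇒ L₀.
h=h₀': d/dx-closure on L₀ ⇒ L.
L = (7 + 12·x + 6·x^2) + (6 + 18·x + 18·x^2 + 6·x^3)·Dx + (1 + 4·x + 6·x^2 + 4·x^3 + x^4)·Dx^2  (order 2).
h: a_k = 3, -6, 15/2, -6, 1/8, 45/4, -6931/240, 1591/30, -224179/2688, 159935/1344, …
ICs: h(0) = 3, h′(0) = -6.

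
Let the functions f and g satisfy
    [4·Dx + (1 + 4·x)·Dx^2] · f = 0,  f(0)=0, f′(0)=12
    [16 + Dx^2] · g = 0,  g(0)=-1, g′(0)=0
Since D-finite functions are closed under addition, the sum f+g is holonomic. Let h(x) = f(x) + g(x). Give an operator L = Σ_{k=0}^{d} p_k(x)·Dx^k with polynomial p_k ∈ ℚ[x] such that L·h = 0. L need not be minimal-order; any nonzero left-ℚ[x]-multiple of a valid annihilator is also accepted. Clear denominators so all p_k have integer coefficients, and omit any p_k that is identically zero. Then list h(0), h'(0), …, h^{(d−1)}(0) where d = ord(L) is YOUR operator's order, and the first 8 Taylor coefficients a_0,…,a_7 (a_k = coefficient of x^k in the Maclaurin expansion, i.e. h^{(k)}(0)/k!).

L = (448 + 512·x + 1024·x^2)·Dx + (48 + 320·x + 768·x^2 + 1024·x^3)·Dx^2 + (28 + 32·x + 64·x^2)·Dx^3 + (3 + 20·x + 48·x^2 + 64·x^3)·Dx^4  (order 4).
h: a_k = -1, 12, -16, 64, -608/3, 3072/5, -91904/45, 49152/7, …
ICs: h(0) = -1, h′(0) = 12, h′′(0) = -32, h′′′(0) = 384.

f: a_k = 0, 12, -24, 64, -192, 3072/5, -2048, 49152/7, …
g: a_k = -1, 0, 8, 0, -32/3, 0, 256/45, 0, …
f+g: L₀ = lclm(L_f,L_g), ord ≤ 2+2.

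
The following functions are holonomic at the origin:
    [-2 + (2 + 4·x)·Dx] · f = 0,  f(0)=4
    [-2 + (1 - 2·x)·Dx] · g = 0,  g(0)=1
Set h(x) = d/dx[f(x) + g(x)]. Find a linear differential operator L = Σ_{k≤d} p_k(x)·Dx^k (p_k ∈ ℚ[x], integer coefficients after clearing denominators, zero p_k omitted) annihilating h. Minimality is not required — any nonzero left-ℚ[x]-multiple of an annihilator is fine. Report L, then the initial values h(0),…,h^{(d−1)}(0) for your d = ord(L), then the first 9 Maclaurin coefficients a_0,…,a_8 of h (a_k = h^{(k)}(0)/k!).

f: a_k = 4, 4, -2, 2, -5/2, 7/2, -21/4, 33/4, -429/32, …
g: a_k = 1, 2, 4, 8, 16, 32, 64, 128, 256, …
L₀ := lclm(L_f,L_g); ord L₀ ≤ 1+1.
Derive L from L₀ (diff closure).
L = (-36 - 24·x) + (-21 - 108·x - 84·x^2)·Dx + (5 + 6·x - 20·x^2 - 24·x^3)·Dx^2  (order 2).
h: a_k = 6, 4, 30, 54, 355/2, 705/2, 3815/4, 7763/4, 153891/32, …
ICs: h(0) = 6, h′(0) = 4.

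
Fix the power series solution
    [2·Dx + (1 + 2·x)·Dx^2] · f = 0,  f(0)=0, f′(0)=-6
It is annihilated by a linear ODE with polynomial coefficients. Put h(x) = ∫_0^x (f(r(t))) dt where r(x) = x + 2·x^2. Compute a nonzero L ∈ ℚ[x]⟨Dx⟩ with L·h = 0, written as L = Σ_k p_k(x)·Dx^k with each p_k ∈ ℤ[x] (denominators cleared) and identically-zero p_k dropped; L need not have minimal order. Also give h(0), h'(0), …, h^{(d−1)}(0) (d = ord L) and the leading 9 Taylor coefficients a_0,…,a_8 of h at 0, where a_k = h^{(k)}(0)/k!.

f: a_k = 0, -6, 6, -8, 12, -96/5, 32, -384/7, 96, …
f∘r: x↦r, Dx↦Dx/r' in L_f ⇒ L₀.
∫: right-multiply L₀ by Dx.
L = (-2 + 8·x + 16·x^2)·Dx^2 + (1 + 6·x + 12·x^2 + 16·x^3)·Dx^3  (order 3).
h: a_k = 0, 0, -3, -2, 4, -12/5, -16/5, 64/7, -48/7, …
ICs: h(0) = 0, h′(0) = 0, h′′(0) = -6.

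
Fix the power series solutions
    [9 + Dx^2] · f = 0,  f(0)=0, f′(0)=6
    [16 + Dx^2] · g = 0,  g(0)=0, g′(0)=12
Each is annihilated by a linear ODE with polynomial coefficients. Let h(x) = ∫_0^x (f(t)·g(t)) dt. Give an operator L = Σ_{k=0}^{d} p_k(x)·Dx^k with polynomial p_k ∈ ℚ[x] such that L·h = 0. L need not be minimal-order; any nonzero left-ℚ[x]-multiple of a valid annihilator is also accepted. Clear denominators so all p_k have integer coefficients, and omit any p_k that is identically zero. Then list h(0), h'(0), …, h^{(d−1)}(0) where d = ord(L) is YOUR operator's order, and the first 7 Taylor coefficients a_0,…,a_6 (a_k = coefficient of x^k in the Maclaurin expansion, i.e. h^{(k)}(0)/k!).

f: a_k = 0, 6, 0, -9, 0, 81/20, 0, …
g: a_k = 0, 12, 0, -32, 0, 128/5, 0, …
f·g: L₀ = L_f ⊗_s L_g, ord ≤ 2·2.
∫: right-multiply L₀ by Dx.
L = 49·Dx + 50·Dx^3 + Dx^5  (order 5).
h: a_k = 0, 0, 0, 24, 0, -60, 0, …
ICs: h(0) = 0, h′(0) = 0, h′′(0) = 0, h′′′(0) = 144, h′′′′(0) = 0.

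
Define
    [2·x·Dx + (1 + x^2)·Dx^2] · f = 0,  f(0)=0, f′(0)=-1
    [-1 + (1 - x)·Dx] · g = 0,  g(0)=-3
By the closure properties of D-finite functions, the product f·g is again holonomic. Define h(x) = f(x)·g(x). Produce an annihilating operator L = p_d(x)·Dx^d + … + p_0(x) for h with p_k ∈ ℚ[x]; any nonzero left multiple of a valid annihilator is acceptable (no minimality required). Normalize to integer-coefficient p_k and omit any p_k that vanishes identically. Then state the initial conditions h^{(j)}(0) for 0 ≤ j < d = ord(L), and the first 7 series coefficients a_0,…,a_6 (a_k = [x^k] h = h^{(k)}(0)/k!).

L = 2·x + (2 - 2·x + 4·x^2)·Dx + (-1 + x - x^2 + x^3)·Dx^2  (order 2).
h: a_k = 0, 3, 3, 2, 2, 13/5, 13/5, …
ICs: h(0) = 0, h′(0) = 3.

f: a_k = 0, -1, 0, 1/3, 0, -1/5, 0, …
g: a_k = -3, -3, -3, -3, -3, -3, -3, …
Product ⇒ symmetric product L₀, ord ≤ 2.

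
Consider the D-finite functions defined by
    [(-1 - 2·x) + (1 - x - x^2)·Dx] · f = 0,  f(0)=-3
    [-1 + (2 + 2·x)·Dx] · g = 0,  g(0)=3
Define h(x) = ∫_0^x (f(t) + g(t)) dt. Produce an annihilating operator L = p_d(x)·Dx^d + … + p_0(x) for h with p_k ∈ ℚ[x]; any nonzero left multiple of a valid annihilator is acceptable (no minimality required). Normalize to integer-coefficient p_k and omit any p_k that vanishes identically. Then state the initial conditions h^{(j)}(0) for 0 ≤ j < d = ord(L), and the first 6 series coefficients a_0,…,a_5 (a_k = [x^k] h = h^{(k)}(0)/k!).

f: a_k = -3, -3, -6, -9, -15, -24, …
g: a_k = 3, 3/2, -3/8, 3/16, -15/128, 21/256, …
Weyl lclm of L_f,L_g ⇒ L₀ (ord ≤ 2).
Integrate: L := L₀·Dx.
L = (-9 - 21·x - 21·x^2 - 10·x^3)·Dx + (17 + 54·x + 87·x^2 + 74·x^3 + 25·x^4)·Dx^2 + (-2 - 14·x - 6·x^2 + 30·x^3 + 34·x^4 + 10·x^5)·Dx^3  (order 3).
h: a_k = 0, 0, -3/4, -17/8, -141/64, -387/128, …
ICs: h(0) = 0, h′(0) = 0, h′′(0) = -3/2.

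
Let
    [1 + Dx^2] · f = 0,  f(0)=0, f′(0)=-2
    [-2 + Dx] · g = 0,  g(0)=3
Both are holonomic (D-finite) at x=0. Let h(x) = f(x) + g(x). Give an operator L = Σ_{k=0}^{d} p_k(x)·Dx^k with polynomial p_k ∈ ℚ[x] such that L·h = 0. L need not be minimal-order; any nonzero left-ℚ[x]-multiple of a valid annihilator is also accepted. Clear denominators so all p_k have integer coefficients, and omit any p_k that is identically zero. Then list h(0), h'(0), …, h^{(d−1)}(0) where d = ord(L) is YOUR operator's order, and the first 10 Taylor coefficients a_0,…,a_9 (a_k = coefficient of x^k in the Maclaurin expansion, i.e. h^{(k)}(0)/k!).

L = -2 + Dx - 2·Dx^2 + Dx^3  (order 3).
h: a_k = 3, 4, 6, 13/3, 2, 47/60, 4/15, 193/2520, 2/105, 767/181440, …
ICs: h(0) = 3, h′(0) = 4, h′′(0) = 12.

f: a_k = 0, -2, 0, 1/3, 0, -1/60, 0, 1/2520, 0, -1/181440, …
g: a_k = 3, 6, 6, 4, 2, 4/5, 4/15, 8/105, 2/105, 4/945, …
h₀=f+g: left-lcm gives L₀, ord ≤ 3.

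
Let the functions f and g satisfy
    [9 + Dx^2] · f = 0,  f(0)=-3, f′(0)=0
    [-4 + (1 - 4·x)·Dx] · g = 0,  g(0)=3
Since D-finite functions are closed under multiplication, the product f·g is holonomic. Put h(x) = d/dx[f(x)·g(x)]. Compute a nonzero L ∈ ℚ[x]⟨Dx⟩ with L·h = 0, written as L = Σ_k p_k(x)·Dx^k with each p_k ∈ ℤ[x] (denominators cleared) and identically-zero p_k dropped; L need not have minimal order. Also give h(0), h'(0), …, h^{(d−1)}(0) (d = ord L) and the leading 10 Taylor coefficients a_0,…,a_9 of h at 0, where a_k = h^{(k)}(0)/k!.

L = (-23 - 72·x + 144·x^2) + (-8 + 32·x)·Dx + (1 - 8·x + 16·x^2)·Dx^2  (order 2).
h: a_k = -36, -207, -1242, -13491/2, -67455/2, -6473493/40, -15104817/20, -1933423137/560, -17400808233/1120, -309347695359/4480, …
ICs: h(0) = -36, h′(0) = -207.

f: a_k = -3, 0, 27/2, 0, -81/8, 0, 243/80, 0, -2187/4480, 0, …
g: a_k = 3, 12, 48, 192, 768, 3072, 12288, 49152, 196608, 786432, …
h₀=f·g: eliminate ⇒ L₀, order ≤ 2·1.
h₀' ⇒ L via d/dx closure of L₀.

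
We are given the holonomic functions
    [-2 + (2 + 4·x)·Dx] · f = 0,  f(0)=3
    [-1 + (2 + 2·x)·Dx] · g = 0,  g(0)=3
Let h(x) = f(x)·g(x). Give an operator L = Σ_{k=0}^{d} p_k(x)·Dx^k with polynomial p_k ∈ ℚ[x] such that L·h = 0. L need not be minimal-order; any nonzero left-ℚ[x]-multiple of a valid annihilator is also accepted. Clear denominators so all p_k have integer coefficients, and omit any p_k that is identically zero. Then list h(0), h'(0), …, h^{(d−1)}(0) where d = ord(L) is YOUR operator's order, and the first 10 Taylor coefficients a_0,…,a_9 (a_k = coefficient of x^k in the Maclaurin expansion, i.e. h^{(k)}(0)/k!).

f: a_k = 3, 3, -3/2, 3/2, -15/8, 21/8, -63/16, 99/16, -1287/128, 2145/128, …
g: a_k = 3, 3/2, -3/8, 3/16, -15/128, 21/256, -63/1024, 99/2048, -1287/32768, 2145/65536, …
Sym-product of L_f,L_g gives L₀ (≤ ord 1).
L = (-3 - 4·x) + (2 + 6·x + 4·x^2)·Dx  (order 1).
h: a_k = 9, 27/2, -9/8, 27/16, -333/128, 1053/256, -6813/1024, 22491/2048, -604629/32768, 2063529/65536, …
ICs: h(0) = 9.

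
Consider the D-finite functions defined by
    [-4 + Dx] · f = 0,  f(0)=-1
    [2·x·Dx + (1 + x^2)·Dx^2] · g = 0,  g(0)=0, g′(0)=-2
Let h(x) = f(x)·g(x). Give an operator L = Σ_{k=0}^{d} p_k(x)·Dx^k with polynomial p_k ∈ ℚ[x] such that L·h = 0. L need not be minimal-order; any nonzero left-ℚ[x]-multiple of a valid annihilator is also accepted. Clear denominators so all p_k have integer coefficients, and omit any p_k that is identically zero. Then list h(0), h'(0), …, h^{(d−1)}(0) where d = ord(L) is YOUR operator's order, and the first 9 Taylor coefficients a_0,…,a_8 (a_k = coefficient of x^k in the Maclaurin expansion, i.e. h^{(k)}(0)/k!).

L = (16 - 8·x + 16·x^2) + (-8 + 2·x - 8·x^2)·Dx + (1 + x^2)·Dx^2  (order 2).
h: a_k = 0, 2, 8, 46/3, 56/3, 82/5, 104/9, 754/105, 248/63, …
ICs: h(0) = 0, h′(0) = 2.

f: a_k = -1, -4, -8, -32/3, -32/3, -128/15, -256/45, -1024/315, -512/315, …
g: a_k = 0, -2, 0, 2/3, 0, -2/5, 0, 2/7, 0, …
Product ⇒ symmetric product L₀, ord ≤ 2.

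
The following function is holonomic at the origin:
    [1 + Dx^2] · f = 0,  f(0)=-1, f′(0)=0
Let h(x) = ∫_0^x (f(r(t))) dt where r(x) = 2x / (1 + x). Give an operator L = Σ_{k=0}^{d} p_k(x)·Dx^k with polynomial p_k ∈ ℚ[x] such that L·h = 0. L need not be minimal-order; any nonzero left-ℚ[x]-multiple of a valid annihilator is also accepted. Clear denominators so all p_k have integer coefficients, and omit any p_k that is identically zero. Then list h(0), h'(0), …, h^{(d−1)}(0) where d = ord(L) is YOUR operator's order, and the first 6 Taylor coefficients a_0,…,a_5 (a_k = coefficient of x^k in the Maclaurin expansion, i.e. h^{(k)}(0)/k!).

L = 4·Dx + (2 + 6·x + 6·x^2 + 2·x^3)·Dx^2 + (1 + 4·x + 6·x^2 + 4·x^3 + x^4)·Dx^3  (order 3).
h: a_k = 0, -1, 0, 2/3, -1, 16/15, …
ICs: h(0) = 0, h′(0) = -1, h′′(0) = 0.

f: a_k = -1, 0, 1/2, 0, -1/24, 0, …
Change of var in L_f (x↦r) gives L₀.
h=∫₀ˣh₀: take L = L₀·Dx.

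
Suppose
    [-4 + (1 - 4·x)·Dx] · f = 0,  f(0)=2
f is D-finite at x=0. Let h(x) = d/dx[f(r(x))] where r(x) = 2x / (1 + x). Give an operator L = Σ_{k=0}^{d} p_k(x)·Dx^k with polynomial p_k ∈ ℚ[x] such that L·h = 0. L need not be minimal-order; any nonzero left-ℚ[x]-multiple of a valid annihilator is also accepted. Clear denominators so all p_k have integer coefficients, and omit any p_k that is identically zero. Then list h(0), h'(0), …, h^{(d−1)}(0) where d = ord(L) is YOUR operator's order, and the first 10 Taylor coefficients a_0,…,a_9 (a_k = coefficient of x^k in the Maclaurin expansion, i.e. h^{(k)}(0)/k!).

f: a_k = 2, 8, 32, 128, 512, 2048, 8192, 32768, 131072, 524288, …
Change of var in L_f (x↦r) gives L₀.
Derive L from L₀ (diff closure).
L = 14 + (-1 + 7·x)·Dx  (order 1).
h: a_k = 16, 224, 2352, 21952, 192080, 1613472, 13176688, 105413504, 830131344, 6456577120, …
ICs: h(0) = 16.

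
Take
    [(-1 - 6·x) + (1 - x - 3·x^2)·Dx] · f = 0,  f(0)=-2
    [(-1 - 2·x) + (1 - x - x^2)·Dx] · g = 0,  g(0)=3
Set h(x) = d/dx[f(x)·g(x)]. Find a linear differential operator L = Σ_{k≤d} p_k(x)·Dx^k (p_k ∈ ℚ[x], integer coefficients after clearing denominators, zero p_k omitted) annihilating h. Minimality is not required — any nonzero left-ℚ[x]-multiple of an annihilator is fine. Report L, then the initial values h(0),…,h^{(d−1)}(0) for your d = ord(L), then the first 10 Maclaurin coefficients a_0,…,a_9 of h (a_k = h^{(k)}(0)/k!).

f: a_k = -2, -2, -8, -14, -38, -80, -194, -434, -1016, -2318, …
g: a_k = 3, 3, 6, 9, 15, 24, 39, 63, 102, 165, …
h₀=f·g: eliminate ⇒ L₀, order ≤ 1·1.
Differentiate: ansatz ord ≤ ord L₀ ⇒ L.
L = (7 + 6·x - 15·x^2 - 108·x^3 + 15·x^4 + 180·x^5 + 90·x^6) + (-1 - x + 15·x^2 - x^3 - 45·x^4 - 3·x^5 + 42·x^6 + 18·x^7)·Dx  (order 1).
h: a_k = -12, -84, -288, -1008, -2940, -8532, -23184, -62256, -162432, -419280, …
ICs: h(0) = -12.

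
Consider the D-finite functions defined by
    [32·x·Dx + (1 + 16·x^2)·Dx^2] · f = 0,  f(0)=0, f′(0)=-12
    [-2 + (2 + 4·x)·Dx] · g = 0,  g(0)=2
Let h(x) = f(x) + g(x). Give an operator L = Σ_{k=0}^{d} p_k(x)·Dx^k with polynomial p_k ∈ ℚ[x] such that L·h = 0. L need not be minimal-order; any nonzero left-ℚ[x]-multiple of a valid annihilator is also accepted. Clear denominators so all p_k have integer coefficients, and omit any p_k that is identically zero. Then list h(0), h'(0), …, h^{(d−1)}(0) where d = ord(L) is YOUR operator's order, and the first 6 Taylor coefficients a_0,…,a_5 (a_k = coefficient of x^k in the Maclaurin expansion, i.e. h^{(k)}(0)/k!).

L = (-32 - 160·x + 1536·x^2 + 1536·x^3)·Dx + (-35 - 128·x + 1312·x^2 + 6144·x^3 + 5376·x^4)·Dx^2 + (-1 + 30·x + 96·x^2 + 576·x^3 + 1792·x^4 + 1536·x^5)·Dx^3  (order 3).
h: a_k = 2, -10, -1, 65, -5/4, -12253/20, …
ICs: h(0) = 2, h′(0) = -10, h′′(0) = -2.

f: a_k = 0, -12, 0, 64, 0, -3072/5, …
g: a_k = 2, 2, -1, 1, -5/4, 7/4, …
L₀ := lclm(L_f,L_g); ord L₀ ≤ 2+1.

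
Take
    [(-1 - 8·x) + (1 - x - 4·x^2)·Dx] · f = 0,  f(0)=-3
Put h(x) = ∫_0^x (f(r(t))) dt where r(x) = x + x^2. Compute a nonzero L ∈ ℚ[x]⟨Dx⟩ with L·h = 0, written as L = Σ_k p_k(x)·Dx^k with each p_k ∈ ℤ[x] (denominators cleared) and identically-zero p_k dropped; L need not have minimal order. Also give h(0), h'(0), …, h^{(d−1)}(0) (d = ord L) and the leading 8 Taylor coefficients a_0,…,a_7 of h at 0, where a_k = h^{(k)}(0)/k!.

f: a_k = -3, -3, -15, -27, -87, -195, -543, -1323, …
f∘r: x↦r, Dx↦Dx/r' in L_f ⇒ L₀.
Integrate: L := L₀·Dx.
L = (1 + 10·x + 24·x^2 + 16·x^3)·Dx + (-1 + x + 5·x^2 + 8·x^3 + 4·x^4)·Dx^2  (order 2).
h: a_k = 0, -3, -3/2, -6, -57/4, -183/5, -104, -2067/7, …
ICs: h(0) = 0, h′(0) = -3.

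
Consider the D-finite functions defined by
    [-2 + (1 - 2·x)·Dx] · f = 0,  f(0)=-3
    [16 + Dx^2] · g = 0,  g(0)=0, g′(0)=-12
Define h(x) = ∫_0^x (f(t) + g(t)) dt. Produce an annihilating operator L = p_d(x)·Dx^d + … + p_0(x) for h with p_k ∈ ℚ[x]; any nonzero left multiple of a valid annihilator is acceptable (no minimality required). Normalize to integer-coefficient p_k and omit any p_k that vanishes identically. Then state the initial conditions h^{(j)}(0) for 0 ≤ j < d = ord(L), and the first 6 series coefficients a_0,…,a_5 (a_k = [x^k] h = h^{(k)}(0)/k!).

L = (160 - 256·x + 256·x^2)·Dx + (-48 + 224·x - 384·x^2 + 256·x^3)·Dx^2 + (10 - 16·x + 16·x^2)·Dx^3 + (-3 + 14·x - 24·x^2 + 16·x^3)·Dx^4  (order 4).
h: a_k = 0, -3, -9, -4, 2, -48/5, …
ICs: h(0) = 0, h′(0) = -3, h′′(0) = -18, h′′′(0) = -24.

f: a_k = -3, -6, -12, -24, -48, -96, …
g: a_k = 0, -12, 0, 32, 0, -128/5, …
L₀ := lclm(L_f,L_g); ord L₀ ≤ 1+2.
∫: right-multiply L₀ by Dx.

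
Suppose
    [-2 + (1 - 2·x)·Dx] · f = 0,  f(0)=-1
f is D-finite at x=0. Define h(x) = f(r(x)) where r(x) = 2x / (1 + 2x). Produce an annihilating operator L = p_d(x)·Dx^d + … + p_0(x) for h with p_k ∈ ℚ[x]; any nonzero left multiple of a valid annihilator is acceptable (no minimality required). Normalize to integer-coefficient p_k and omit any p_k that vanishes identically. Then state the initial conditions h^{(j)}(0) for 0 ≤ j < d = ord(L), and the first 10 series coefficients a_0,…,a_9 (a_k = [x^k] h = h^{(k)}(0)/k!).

L = 4 + (-1 + 4·x^2)·Dx  (order 1).
h: a_k = -1, -4, -8, -16, -32, -64, -128, -256, -512, -1024, …
ICs: h(0) = -1.

f: a_k = -1, -2, -4, -8, -16, -32, -64, -128, -256, -512, …
h₀=f(r): pull back L_f along r ⇒ L₀.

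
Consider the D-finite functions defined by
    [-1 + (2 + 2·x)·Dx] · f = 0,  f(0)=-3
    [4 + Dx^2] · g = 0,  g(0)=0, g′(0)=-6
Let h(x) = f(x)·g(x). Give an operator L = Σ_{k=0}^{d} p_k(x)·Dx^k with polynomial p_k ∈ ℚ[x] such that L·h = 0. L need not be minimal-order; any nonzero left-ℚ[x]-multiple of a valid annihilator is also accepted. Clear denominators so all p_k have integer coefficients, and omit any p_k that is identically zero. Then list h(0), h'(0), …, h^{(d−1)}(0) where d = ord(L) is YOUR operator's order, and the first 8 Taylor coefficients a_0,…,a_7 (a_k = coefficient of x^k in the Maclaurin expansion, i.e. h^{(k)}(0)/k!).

L = (19 + 32·x + 16·x^2) + (-4 - 4·x)·Dx + (4 + 8·x + 4·x^2)·Dx^2  (order 2).
h: a_k = 0, 18, 9, -57/4, -39/8, 1023/320, 603/640, -7687/17920, …
ICs: h(0) = 0, h′(0) = 18.

f: a_k = -3, -3/2, 3/8, -3/16, 15/128, -21/256, 63/1024, -99/2048, …
g: a_k = 0, -6, 0, 4, 0, -4/5, 0, 8/105, …
Sym-product of L_f,L_g gives L₀ (≤ ord 2).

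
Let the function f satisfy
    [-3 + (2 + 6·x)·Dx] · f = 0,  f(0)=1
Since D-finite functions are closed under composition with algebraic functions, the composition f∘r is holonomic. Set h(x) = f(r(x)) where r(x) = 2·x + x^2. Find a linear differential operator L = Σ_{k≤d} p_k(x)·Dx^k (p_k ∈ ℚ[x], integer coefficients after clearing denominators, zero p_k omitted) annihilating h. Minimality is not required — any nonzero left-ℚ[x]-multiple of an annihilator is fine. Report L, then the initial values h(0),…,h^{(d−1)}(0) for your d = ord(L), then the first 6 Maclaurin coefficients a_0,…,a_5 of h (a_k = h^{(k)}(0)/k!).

L = (-3 - 3·x) + (1 + 6·x + 3·x^2)·Dx  (order 1).
h: a_k = 1, 3, -3, 9, -63/2, 243/2, …
ICs: h(0) = 1.

f: a_k = 1, 3/2, -9/8, 27/16, -405/128, 1701/256, …
f∘r: x↦r, Dx↦Dx/r' in L_f ⇒ L₀.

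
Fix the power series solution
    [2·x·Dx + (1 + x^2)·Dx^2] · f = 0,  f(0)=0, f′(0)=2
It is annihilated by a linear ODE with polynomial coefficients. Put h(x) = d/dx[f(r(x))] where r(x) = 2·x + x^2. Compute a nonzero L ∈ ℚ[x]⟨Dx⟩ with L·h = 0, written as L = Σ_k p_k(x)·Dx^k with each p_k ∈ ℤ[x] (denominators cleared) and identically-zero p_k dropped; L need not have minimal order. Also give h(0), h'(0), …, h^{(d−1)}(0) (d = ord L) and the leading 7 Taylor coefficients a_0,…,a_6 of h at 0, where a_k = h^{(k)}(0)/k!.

f: a_k = 0, 2, 0, -2/3, 0, 2/5, 0, …
L₀ from L_f via x↦r, Dx↦r'^{-1}Dx.
h=h₀': d/dx-closure on L₀ ⇒ L.
L = (-1 + 8·x + 16·x^2 + 12·x^3 + 3·x^4) + (1 + x + 4·x^2 + 8·x^3 + 5·x^4 + x^5)·Dx  (order 1).
h: a_k = 4, 4, -16, -32, 44, 188, -32, …
ICs: h(0) = 4.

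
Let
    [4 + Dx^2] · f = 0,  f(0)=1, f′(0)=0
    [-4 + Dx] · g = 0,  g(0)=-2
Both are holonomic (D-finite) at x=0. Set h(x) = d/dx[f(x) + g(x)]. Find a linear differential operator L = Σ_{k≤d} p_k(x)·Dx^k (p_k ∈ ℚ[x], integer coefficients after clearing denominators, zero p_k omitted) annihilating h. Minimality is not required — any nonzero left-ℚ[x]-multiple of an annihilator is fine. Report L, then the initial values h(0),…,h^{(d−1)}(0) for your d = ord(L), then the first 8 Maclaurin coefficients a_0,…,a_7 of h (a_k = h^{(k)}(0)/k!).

f: a_k = 1, 0, -2, 0, 2/3, 0, -4/45, 0, …
g: a_k = -2, -8, -16, -64/3, -64/3, -256/15, -512/45, -2048/315, …
Weyl lclm of L_f,L_g ⇒ L₀ (ord ≤ 3).
h₀' ⇒ L via d/dx closure of L₀.
L = 16 - 4·Dx + 4·Dx^2 - Dx^3  (order 3).
h: a_k = -8, -36, -64, -248/3, -256/3, -344/5, -2048/45, -1168/45, …
ICs: h(0) = -8, h′(0) = -36, h′′(0) = -128.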